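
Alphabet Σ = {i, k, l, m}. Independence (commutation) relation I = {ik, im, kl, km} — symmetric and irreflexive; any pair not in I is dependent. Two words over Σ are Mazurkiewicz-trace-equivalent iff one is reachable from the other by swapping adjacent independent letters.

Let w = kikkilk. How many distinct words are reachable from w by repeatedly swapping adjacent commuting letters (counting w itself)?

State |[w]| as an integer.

35

0(k) covers ∅
1(i) covers ∅
2(k) covers 0:k
3(k) covers 2:k
4(i) covers 1:i
5(l) covers 4:i
6(k) covers 3:k
floor of heap: 0:k, 1:i
completions by unplaced set U, small U first (add the entries for U minus each lowest piece of U):
  |U|=1: {5}:1  {6}:1
  |U|=2: {3,6}:1  {4,5}:1  {5,6}:2
  |U|=3: {1,4,5}:1  {2,3,6}:1  {3,5,6}:3  {4,5,6}:3
  |U|=4: {0,2,3,6}:1  {1,4,5,6}:4  {2,3,5,6}:4  {3,4,5,6}:6
  |U|=5: {0,2,3,5,6}:5  {1,3,4,5,6}:10  {2,3,4,5,6}:10
  start at 0(k): 20
  start at 1(i): 15
sum over floor = 35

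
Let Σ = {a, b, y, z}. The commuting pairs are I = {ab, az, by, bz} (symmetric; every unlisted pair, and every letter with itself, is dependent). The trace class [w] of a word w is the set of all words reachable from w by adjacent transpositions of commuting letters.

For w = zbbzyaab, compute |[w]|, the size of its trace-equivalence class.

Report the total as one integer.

piece 0:z — minimal
piece 1:b — minimal
piece 2:b rests on {1:b}
piece 3:z rests on {0:z}
piece 4:y rests on {3:z}
piece 5:a rests on {4:y}
piece 6:a rests on {5:a}
piece 7:b rests on {2:b}
minimal pieces: {0:z, 1:b}
ways to finish when only these pieces remain (= sum over removing one remaining piece with nothing left below it):
  1 left: {6}→1  {7}→1
  2 left: {2,7}→1  {5,6}→1  {6,7}→2
  3 left: {1,2,7}→1  {2,6,7}→3  {4,5,6}→1  {5,6,7}→3
  4 left: {1,2,6,7}→4  {2,5,6,7}→6  {3,4,5,6}→1  {4,5,6,7}→4
  5 left: {0,3,4,5,6}→1  {1,2,5,6,7}→10  {2,4,5,6,7}→10  {3,4,5,6,7}→5
  6 left: {0,3,4,5,6,7}→6  {1,2,4,5,6,7}→20  {2,3,4,5,6,7}→15
  placing 0:z first → 35 extensions
  placing 1:b first → 21 extensions
total linear extensions = 56

56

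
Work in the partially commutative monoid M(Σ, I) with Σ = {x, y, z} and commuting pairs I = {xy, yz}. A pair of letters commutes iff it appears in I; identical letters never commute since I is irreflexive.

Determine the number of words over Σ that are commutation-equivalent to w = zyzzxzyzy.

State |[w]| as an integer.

drop 0:z onto floor
drop 1:y onto floor
drop 2:z onto {0:z}
drop 3:z onto {2:z}
drop 4:x onto {3:z}
drop 5:z onto {4:x}
drop 6:y onto {1:y}
drop 7:z onto {5:z}
drop 8:y onto {6:y}
ground layer = {0:z, 1:y}
drop-orders for the pieces not yet dropped (sum over which currently-grounded one goes next):
  1 to go: {7} 1  {8} 1
  2 to go: {5,7} 1  {6,8} 1  {7,8} 2
  3 to go: {1,6,8} 1  {4,5,7} 1  {5,7,8} 3  {6,7,8} 3
  4 to go: {1,6,7,8} 4  {3,4,5,7} 1  {4,5,7,8} 4  {5,6,7,8} 6
  5 to go: {1,5,6,7,8} 10  {2,3,4,5,7} 1  {3,4,5,7,8} 5  {4,5,6,7,8} 10
  6 to go: {0,2,3,4,5,7} 1  {1,4,5,6,7,8} 20  {2,3,4,5,7,8} 6  {3,4,5,6,7,8} 15
  7 to go: {0,2,3,4,5,7,8} 7  {1,3,4,5,6,7,8} 35  {2,3,4,5,6,7,8} 21
  if 0:z drops first: 56 orders
  if 1:y drops first: 28 orders
heap linearizations: 84

84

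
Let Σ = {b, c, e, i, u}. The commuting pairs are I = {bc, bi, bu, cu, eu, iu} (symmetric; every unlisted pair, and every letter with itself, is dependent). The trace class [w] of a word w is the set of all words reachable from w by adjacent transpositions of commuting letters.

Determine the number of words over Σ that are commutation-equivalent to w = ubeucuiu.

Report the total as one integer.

piece 0:u — minimal
piece 1:b — minimal
piece 2:e rests on {1:b}
piece 3:u rests on {0:u}
piece 4:c rests on {2:e}
piece 5:u rests on {3:u}
piece 6:i rests on {4:c}
piece 7:u rests on {5:u}
minimal pieces: {0:u, 1:b}
ways to finish when only these pieces remain (= sum over removing one remaining piece with nothing left below it):
  1 left: {6}→1  {7}→1
  2 left: {4,6}→1  {5,7}→1  {6,7}→2
  3 left: {2,4,6}→1  {3,5,7}→1  {4,6,7}→3  {5,6,7}→3
  4 left: {0,3,5,7}→1  {1,2,4,6}→1  {2,4,6,7}→4  {3,5,6,7}→4  {4,5,6,7}→6
  5 left: {0,3,5,6,7}→5  {1,2,4,6,7}→5  {2,4,5,6,7}→10  {3,4,5,6,7}→10
  6 left: {0,3,4,5,6,7}→15  {1,2,4,5,6,7}→15  {2,3,4,5,6,7}→20
  placing 0:u first → 35 extensions
  placing 1:b first → 35 extensions
total linear extensions = 70

70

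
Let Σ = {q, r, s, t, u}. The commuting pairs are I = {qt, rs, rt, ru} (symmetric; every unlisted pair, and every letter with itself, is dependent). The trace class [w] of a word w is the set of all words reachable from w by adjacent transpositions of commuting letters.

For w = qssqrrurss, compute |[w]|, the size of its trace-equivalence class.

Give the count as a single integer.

0(q) covers ∅
1(s) covers 0:q
2(s) covers 1:s
3(q) covers 2:s
4(r) covers 3:q
5(r) covers 4:r
6(u) covers 3:q
7(r) covers 5:r
8(s) covers 6:u
9(s) covers 8:s
floor of heap: 0:q
completions by unplaced set U, small U first (add the entries for U minus each lowest piece of U):
  |U|=1: {7}:1  {9}:1
  |U|=2: {5,7}:1  {7,9}:2  {8,9}:1
  |U|=3: {4,5,7}:1  {5,7,9}:3  {6,8,9}:1  {7,8,9}:3
  |U|=4: {4,5,7,9}:4  {5,7,8,9}:6  {6,7,8,9}:4
  |U|=5: {4,5,7,8,9}:10  {5,6,7,8,9}:10
  |U|=6: {4,5,6,7,8,9}:20
  |U|=7: {3,4,5,6,7,8,9}:20
  |U|=8: {2,3,4,5,6,7,8,9}:20
  start at 0(q): 20

20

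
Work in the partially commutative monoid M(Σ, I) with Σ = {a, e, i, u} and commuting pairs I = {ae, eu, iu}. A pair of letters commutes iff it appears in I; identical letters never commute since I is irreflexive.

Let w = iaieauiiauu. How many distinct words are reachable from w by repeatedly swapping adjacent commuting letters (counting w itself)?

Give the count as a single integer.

0(i) covers ∅
1(a) covers 0:i
2(i) covers 1:a
3(e) covers 2:i
4(a) covers 2:i
5(u) covers 4:a
6(i) covers 3:e, 4:a
7(i) covers 6:i
8(a) covers 5:u, 7:i
9(u) covers 8:a
10(u) covers 9:u
floor of heap: 0:i
completions by unplaced set U, small U first (add the entries for U minus each lowest piece of U):
  |U|=1: {10}:1
  |U|=2: {9,10}:1
  |U|=3: {8,9,10}:1
  |U|=4: {5,8,9,10}:1  {7,8,9,10}:1
  |U|=5: {5,7,8,9,10}:2  {6,7,8,9,10}:1
  |U|=6: {3,6,7,8,9,10}:1  {5,6,7,8,9,10}:3
  |U|=7: {3,5,6,7,8,9,10}:4  {4,5,6,7,8,9,10}:3
  |U|=8: {3,4,5,6,7,8,9,10}:7
  |U|=9: {2,3,4,5,6,7,8,9,10}:7
  start at 0(i): 7

7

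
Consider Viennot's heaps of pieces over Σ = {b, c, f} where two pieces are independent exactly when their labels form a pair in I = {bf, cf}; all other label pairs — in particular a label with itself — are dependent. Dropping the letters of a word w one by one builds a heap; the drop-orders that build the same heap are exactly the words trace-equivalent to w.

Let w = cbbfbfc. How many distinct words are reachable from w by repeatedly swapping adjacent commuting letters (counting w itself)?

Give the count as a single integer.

#0=c has no predecessor
#1=b depends on [0:c]
#2=b depends on [1:b]
#3=f has no predecessor
#4=b depends on [2:b]
#5=f depends on [3:f]
#6=c depends on [4:b]
sources: [0:c, 3:f]
N(rest) = Σ N(rest − s) over sources s of rest; N(one piece) = 1:
  size 1 → [5]=1  [6]=1
  size 2 → [3,5]=1  [4,6]=1  [5,6]=2
  size 3 → [2,4,6]=1  [3,5,6]=3  [4,5,6]=3
  size 4 → [1,2,4,6]=1  [2,4,5,6]=4  [3,4,5,6]=6
  size 5 → [0,1,2,4,6]=1  [1,2,4,5,6]=5  [2,3,4,5,6]=10
  first=0(c) contributes 15
  first=3(f) contributes 6
|[w]| = 21

21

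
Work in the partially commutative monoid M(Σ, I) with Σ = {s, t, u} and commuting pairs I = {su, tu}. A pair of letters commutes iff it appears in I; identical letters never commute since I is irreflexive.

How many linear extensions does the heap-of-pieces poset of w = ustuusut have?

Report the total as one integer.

drop 0:u onto floor
drop 1:s onto floor
drop 2:t onto {1:s}
drop 3:u onto {0:u}
drop 4:u onto {3:u}
drop 5:s onto {2:t}
drop 6:u onto {4:u}
drop 7:t onto {5:s}
ground layer = {0:u, 1:s}
drop-orders for the pieces not yet dropped (sum over which currently-grounded one goes next):
  1 to go: {6} 1  {7} 1
  2 to go: {4,6} 1  {5,7} 1  {6,7} 2
  3 to go: {2,5,7} 1  {3,4,6} 1  {4,6,7} 3  {5,6,7} 3
  4 to go: {0,3,4,6} 1  {1,2,5,7} 1  {2,5,6,7} 4  {3,4,6,7} 4  {4,5,6,7} 6
  5 to go: {0,3,4,6,7} 5  {1,2,5,6,7} 5  {2,4,5,6,7} 10  {3,4,5,6,7} 10
  6 to go: {0,3,4,5,6,7} 15  {1,2,4,5,6,7} 15  {2,3,4,5,6,7} 20
  if 0:u drops first: 35 orders
  if 1:s drops first: 35 orders
heap linearizations: 70

70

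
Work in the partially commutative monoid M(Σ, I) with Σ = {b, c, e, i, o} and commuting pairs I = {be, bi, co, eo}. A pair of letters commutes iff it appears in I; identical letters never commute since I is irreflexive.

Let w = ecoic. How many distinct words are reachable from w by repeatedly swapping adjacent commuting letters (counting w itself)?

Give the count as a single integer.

#0=e has no predecessor
#1=c depends on [0:e]
#2=o has no predecessor
#3=i depends on [1:c, 2:o]
#4=c depends on [3:i]
sources: [0:e, 2:o]
N(rest) = Σ N(rest − s) over sources s of rest; N(one piece) = 1:
  size 1 → [4]=1
  size 2 → [3,4]=1
  size 3 → [1,3,4]=1  [2,3,4]=1
  first=0(e) contributes 2
  first=2(o) contributes 1
|[w]| = 3

3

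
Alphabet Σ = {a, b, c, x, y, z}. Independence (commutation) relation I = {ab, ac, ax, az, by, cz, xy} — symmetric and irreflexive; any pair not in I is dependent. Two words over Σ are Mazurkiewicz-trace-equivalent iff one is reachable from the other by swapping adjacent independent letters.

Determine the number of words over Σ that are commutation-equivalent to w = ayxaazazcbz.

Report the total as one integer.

piece 0:a — minimal
piece 1:y rests on {0:a}
piece 2:x — minimal
piece 3:a rests on {1:y}
piece 4:a rests on {3:a}
piece 5:z rests on {1:y, 2:x}
piece 6:a rests on {4:a}
piece 7:z rests on {5:z}
piece 8:c rests on {1:y, 2:x}
piece 9:b rests on {7:z, 8:c}
piece 10:z rests on {9:b}
minimal pieces: {0:a, 2:x}
ways to finish when only these pieces remain (= sum over removing one remaining piece with nothing left below it):
  1 left: {6}→1  {10}→1
  2 left: {4,6}→1  {6,10}→2  {9,10}→1
  3 left: {3,4,6}→1  {4,6,10}→3  {6,9,10}→3  {7,9,10}→1  {8,9,10}→1
  4 left: {3,4,6,10}→4  {4,6,9,10}→6  {5,7,9,10}→1  {6,7,9,10}→4  {6,8,9,10}→4  {7,8,9,10}→2
  5 left: {3,4,6,9,10}→10  {4,6,7,9,10}→10  {4,6,8,9,10}→10  {5,6,7,9,10}→5  {5,7,8,9,10}→3  {6,7,8,9,10}→10
  6 left: {2,5,7,8,9,10}→3  {3,4,6,7,9,10}→20  {3,4,6,8,9,10}→20  {4,5,6,7,9,10}→15  {4,6,7,8,9,10}→30  {5,6,7,8,9,10}→18
  7 left: {2,5,6,7,8,9,10}→21  {3,4,5,6,7,9,10}→35  {3,4,6,7,8,9,10}→70  {4,5,6,7,8,9,10}→63
  8 left: {2,4,5,6,7,8,9,10}→84  {3,4,5,6,7,8,9,10}→168
  9 left: {1,3,4,5,6,7,8,9,10}→168  {2,3,4,5,6,7,8,9,10}→252
  placing 0:a first → 420 extensions
  placing 2:x first → 168 extensions
total linear extensions = 588

588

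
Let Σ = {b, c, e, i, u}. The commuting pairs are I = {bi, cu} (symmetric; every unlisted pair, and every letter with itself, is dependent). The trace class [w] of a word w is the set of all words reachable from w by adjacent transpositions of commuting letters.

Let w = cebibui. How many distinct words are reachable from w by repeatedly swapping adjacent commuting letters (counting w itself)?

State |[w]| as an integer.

drop 0:c onto floor
drop 1:e onto {0:c}
drop 2:b onto {1:e}
drop 3:i onto {1:e}
drop 4:b onto {2:b}
drop 5:u onto {3:i, 4:b}
drop 6:i onto {5:u}
ground layer = {0:c}
drop-orders for the pieces not yet dropped (sum over which currently-grounded one goes next):
  1 to go: {6} 1
  2 to go: {5,6} 1
  3 to go: {3,5,6} 1  {4,5,6} 1
  4 to go: {2,4,5,6} 1  {3,4,5,6} 2
  5 to go: {2,3,4,5,6} 3
  if 0:c drops first: 3 orders

3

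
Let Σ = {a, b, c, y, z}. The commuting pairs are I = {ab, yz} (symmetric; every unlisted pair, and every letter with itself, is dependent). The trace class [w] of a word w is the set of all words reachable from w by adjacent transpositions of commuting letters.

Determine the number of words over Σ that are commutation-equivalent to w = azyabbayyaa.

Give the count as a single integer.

piece 0:a — minimal
piece 1:z rests on {0:a}
piece 2:y rests on {0:a}
piece 3:a rests on {1:z, 2:y}
piece 4:b rests on {1:z, 2:y}
piece 5:b rests on {4:b}
piece 6:a rests on {3:a}
piece 7:y rests on {5:b, 6:a}
piece 8:y rests on {7:y}
piece 9:a rests on {8:y}
piece 10:a rests on {9:a}
minimal pieces: {0:a}
ways to finish when only these pieces remain (= sum over removing one remaining piece with nothing left below it):
  1 left: {10}→1
  2 left: {9,10}→1
  3 left: {8,9,10}→1
  4 left: {7,8,9,10}→1
  5 left: {5,7,8,9,10}→1  {6,7,8,9,10}→1
  6 left: {3,6,7,8,9,10}→1  {4,5,7,8,9,10}→1  {5,6,7,8,9,10}→2
  7 left: {3,5,6,7,8,9,10}→3  {4,5,6,7,8,9,10}→3
  8 left: {3,4,5,6,7,8,9,10}→6
  9 left: {1,3,4,5,6,7,8,9,10}→6  {2,3,4,5,6,7,8,9,10}→6
  placing 0:a first → 12 extensions

12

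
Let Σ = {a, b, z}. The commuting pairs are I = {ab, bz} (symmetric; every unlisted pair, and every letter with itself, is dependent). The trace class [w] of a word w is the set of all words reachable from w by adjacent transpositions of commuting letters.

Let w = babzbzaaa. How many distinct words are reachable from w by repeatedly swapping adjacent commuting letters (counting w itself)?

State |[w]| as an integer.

piece 0:b — minimal
piece 1:a — minimal
piece 2:b rests on {0:b}
piece 3:z rests on {1:a}
piece 4:b rests on {2:b}
piece 5:z rests on {3:z}
piece 6:a rests on {5:z}
piece 7:a rests on {6:a}
piece 8:a rests on {7:a}
minimal pieces: {0:b, 1:a}
ways to finish when only these pieces remain (= sum over removing one remaining piece with nothing left below it):
  1 left: {4}→1  {8}→1
  2 left: {2,4}→1  {4,8}→2  {7,8}→1
  3 left: {0,2,4}→1  {2,4,8}→3  {4,7,8}→3  {6,7,8}→1
  4 left: {0,2,4,8}→4  {2,4,7,8}→6  {4,6,7,8}→4  {5,6,7,8}→1
  5 left: {0,2,4,7,8}→10  {2,4,6,7,8}→10  {3,5,6,7,8}→1  {4,5,6,7,8}→5
  6 left: {0,2,4,6,7,8}→20  {1,3,5,6,7,8}→1  {2,4,5,6,7,8}→15  {3,4,5,6,7,8}→6
  7 left: {0,2,4,5,6,7,8}→35  {1,3,4,5,6,7,8}→7  {2,3,4,5,6,7,8}→21
  placing 0:b first → 28 extensions
  placing 1:a first → 56 extensions
total linear extensions = 84

84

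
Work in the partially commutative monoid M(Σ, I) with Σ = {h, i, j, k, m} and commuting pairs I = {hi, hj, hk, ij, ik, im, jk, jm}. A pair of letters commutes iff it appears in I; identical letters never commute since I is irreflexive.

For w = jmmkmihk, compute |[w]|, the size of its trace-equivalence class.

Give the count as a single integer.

piece 0:j — minimal
piece 1:m — minimal
piece 2:m rests on {1:m}
piece 3:k rests on {2:m}
piece 4:m rests on {3:k}
piece 5:i — minimal
piece 6:h rests on {4:m}
piece 7:k rests on {4:m}
minimal pieces: {0:j, 1:m, 5:i}
ways to finish when only these pieces remain (= sum over removing one remaining piece with nothing left below it):
  1 left: {0}→1  {5}→1  {6}→1  {7}→1
  2 left: {0,5}→2  {0,6}→2  {0,7}→2  {5,6}→2  {5,7}→2  {6,7}→2
  3 left: {0,5,6}→6  {0,5,7}→6  {0,6,7}→6  {4,6,7}→2  {5,6,7}→6
  4 left: {0,4,6,7}→8  {0,5,6,7}→24  {3,4,6,7}→2  {4,5,6,7}→8
  5 left: {0,3,4,6,7}→10  {0,4,5,6,7}→40  {2,3,4,6,7}→2  {3,4,5,6,7}→10
  6 left: {0,2,3,4,6,7}→12  {0,3,4,5,6,7}→60  {1,2,3,4,6,7}→2  {2,3,4,5,6,7}→12
  placing 0:j first → 14 extensions
  placing 1:m first → 84 extensions
  placing 5:i first → 14 extensions
total linear extensions = 112

112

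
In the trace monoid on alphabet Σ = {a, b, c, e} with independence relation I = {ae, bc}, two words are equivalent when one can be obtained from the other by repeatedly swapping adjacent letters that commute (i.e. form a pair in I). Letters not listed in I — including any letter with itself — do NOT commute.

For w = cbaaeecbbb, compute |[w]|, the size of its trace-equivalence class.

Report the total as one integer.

48

#0=c has no predecessor
#1=b has no predecessor
#2=a depends on [0:c, 1:b]
#3=a depends on [2:a]
#4=e depends on [0:c, 1:b]
#5=e depends on [4:e]
#6=c depends on [3:a, 5:e]
#7=b depends on [3:a, 5:e]
#8=b depends on [7:b]
#9=b depends on [8:b]
sources: [0:c, 1:b]
N(rest) = Σ N(rest − s) over sources s of rest; N(one piece) = 1:
  size 1 → [6]=1  [9]=1
  size 2 → [6,9]=2  [8,9]=1
  size 3 → [6,8,9]=3  [7,8,9]=1
  size 4 → [6,7,8,9]=4
  size 5 → [3,6,7,8,9]=4  [5,6,7,8,9]=4
  size 6 → [2,3,6,7,8,9]=4  [3,5,6,7,8,9]=8  [4,5,6,7,8,9]=4
  size 7 → [2,3,5,6,7,8,9]=12  [3,4,5,6,7,8,9]=12
  size 8 → [2,3,4,5,6,7,8,9]=24
  first=0(c) contributes 24
  first=1(b) contributes 24
|[w]| = 48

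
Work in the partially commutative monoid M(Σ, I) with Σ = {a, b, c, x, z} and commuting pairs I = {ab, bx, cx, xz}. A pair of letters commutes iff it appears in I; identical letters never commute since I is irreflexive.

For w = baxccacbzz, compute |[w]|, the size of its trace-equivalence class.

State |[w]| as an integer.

0(b) covers ∅
1(a) covers ∅
2(x) covers 1:a
3(c) covers 0:b, 1:a
4(c) covers 3:c
5(a) covers 2:x, 4:c
6(c) covers 5:a
7(b) covers 6:c
8(z) covers 7:b
9(z) covers 8:z
floor of heap: 0:b, 1:a
completions by unplaced set U, small U first (add the entries for U minus each lowest piece of U):
  |U|=1: {9}:1
  |U|=2: {8,9}:1
  |U|=3: {7,8,9}:1
  |U|=4: {6,7,8,9}:1
  |U|=5: {5,6,7,8,9}:1
  |U|=6: {2,5,6,7,8,9}:1  {4,5,6,7,8,9}:1
  |U|=7: {2,4,5,6,7,8,9}:2  {3,4,5,6,7,8,9}:1
  |U|=8: {0,3,4,5,6,7,8,9}:1  {2,3,4,5,6,7,8,9}:3
  start at 0(b): 3
  start at 1(a): 4
sum over floor = 7

7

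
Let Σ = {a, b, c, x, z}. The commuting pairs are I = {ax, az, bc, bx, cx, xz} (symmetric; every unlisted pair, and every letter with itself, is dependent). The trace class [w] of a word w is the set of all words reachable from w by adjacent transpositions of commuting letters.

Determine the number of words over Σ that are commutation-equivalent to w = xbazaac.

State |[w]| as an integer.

#0=x has no predecessor
#1=b has no predecessor
#2=a depends on [1:b]
#3=z depends on [1:b]
#4=a depends on [2:a]
#5=a depends on [4:a]
#6=c depends on [3:z, 5:a]
sources: [0:x, 1:b]
N(rest) = Σ N(rest − s) over sources s of rest; N(one piece) = 1:
  size 1 → [0]=1  [6]=1
  size 2 → [0,6]=2  [3,6]=1  [5,6]=1
  size 3 → [0,3,6]=3  [0,5,6]=3  [3,5,6]=2  [4,5,6]=1
  size 4 → [0,3,5,6]=8  [0,4,5,6]=4  [2,4,5,6]=1  [3,4,5,6]=3
  size 5 → [0,2,4,5,6]=5  [0,3,4,5,6]=15  [2,3,4,5,6]=4
  first=0(x) contributes 4
  first=1(b) contributes 24
|[w]| = 28

28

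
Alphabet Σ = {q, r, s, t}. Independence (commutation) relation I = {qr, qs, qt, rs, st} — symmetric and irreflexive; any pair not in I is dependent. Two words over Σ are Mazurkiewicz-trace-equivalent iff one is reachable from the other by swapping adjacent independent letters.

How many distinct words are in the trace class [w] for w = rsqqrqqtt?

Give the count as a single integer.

0(r) covers ∅
1(s) covers ∅
2(q) covers ∅
3(q) covers 2:q
4(r) covers 0:r
5(q) covers 3:q
6(q) covers 5:q
7(t) covers 4:r
8(t) covers 7:t
floor of heap: 0:r, 1:s, 2:q
completions by unplaced set U, small U first (add the entries for U minus each lowest piece of U):
  |U|=1: {1}:1  {6}:1  {8}:1
  |U|=2: {1,6}:2  {1,8}:2  {5,6}:1  {6,8}:2  {7,8}:1
  |U|=3: {1,5,6}:3  {1,6,8}:6  {1,7,8}:3  {3,5,6}:1  {4,7,8}:1  {5,6,8}:3  {6,7,8}:3
  |U|=4: {0,4,7,8}:1  {1,3,5,6}:4  {1,4,7,8}:4  {1,5,6,8}:12  {1,6,7,8}:12  {2,3,5,6}:1  {3,5,6,8}:4  {4,6,7,8}:4  {5,6,7,8}:6
  |U|=5: {0,1,4,7,8}:5  {0,4,6,7,8}:5  {1,2,3,5,6}:5  {1,3,5,6,8}:20  {1,4,6,7,8}:20  {1,5,6,7,8}:30  {2,3,5,6,8}:5  {3,5,6,7,8}:10  {4,5,6,7,8}:10
  |U|=6: {0,1,4,6,7,8}:30  {0,4,5,6,7,8}:15  {1,2,3,5,6,8}:30  {1,3,5,6,7,8}:60  {1,4,5,6,7,8}:60  {2,3,5,6,7,8}:15  {3,4,5,6,7,8}:20
  |U|=7: {0,1,4,5,6,7,8}:105  {0,3,4,5,6,7,8}:35  {1,2,3,5,6,7,8}:105  {1,3,4,5,6,7,8}:140  {2,3,4,5,6,7,8}:35
  start at 0(r): 280
  start at 1(s): 70
  start at 2(q): 280
sum over floor = 630

630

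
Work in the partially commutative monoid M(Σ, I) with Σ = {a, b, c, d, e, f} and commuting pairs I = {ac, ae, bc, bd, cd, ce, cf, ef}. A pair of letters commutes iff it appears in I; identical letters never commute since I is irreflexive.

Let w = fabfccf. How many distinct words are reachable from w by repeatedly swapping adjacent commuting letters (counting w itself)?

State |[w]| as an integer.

21

drop 0:f onto floor
drop 1:a onto {0:f}
drop 2:b onto {1:a}
drop 3:f onto {2:b}
drop 4:c onto floor
drop 5:c onto {4:c}
drop 6:f onto {3:f}
ground layer = {0:f, 4:c}
drop-orders for the pieces not yet dropped (sum over which currently-grounded one goes next):
  1 to go: {5} 1  {6} 1
  2 to go: {3,6} 1  {4,5} 1  {5,6} 2
  3 to go: {2,3,6} 1  {3,5,6} 3  {4,5,6} 3
  4 to go: {1,2,3,6} 1  {2,3,5,6} 4  {3,4,5,6} 6
  5 to go: {0,1,2,3,6} 1  {1,2,3,5,6} 5  {2,3,4,5,6} 10
  if 0:f drops first: 15 orders
  if 4:c drops first: 6 orders
heap linearizations: 21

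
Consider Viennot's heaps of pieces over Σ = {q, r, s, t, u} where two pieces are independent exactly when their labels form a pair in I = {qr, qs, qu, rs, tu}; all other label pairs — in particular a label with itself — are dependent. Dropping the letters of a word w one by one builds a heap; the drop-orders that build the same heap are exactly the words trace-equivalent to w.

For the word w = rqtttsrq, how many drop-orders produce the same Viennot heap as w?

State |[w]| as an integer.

12

drop 0:r onto floor
drop 1:q onto floor
drop 2:t onto {0:r, 1:q}
drop 3:t onto {2:t}
drop 4:t onto {3:t}
drop 5:s onto {4:t}
drop 6:r onto {4:t}
drop 7:q onto {4:t}
ground layer = {0:r, 1:q}
drop-orders for the pieces not yet dropped (sum over which currently-grounded one goes next):
  1 to go: {5} 1  {6} 1  {7} 1
  2 to go: {5,6} 2  {5,7} 2  {6,7} 2
  3 to go: {5,6,7} 6
  4 to go: {4,5,6,7} 6
  5 to go: {3,4,5,6,7} 6
  6 to go: {2,3,4,5,6,7} 6
  if 0:r drops first: 6 orders
  if 1:q drops first: 6 orders
heap linearizations: 12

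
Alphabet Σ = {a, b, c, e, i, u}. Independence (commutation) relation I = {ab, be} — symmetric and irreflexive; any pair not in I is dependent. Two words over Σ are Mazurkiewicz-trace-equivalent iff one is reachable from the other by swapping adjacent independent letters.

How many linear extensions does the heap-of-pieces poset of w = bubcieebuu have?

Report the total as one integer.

3

0(b) covers ∅
1(u) covers 0:b
2(b) covers 1:u
3(c) covers 2:b
4(i) covers 3:c
5(e) covers 4:i
6(e) covers 5:e
7(b) covers 4:i
8(u) covers 6:e, 7:b
9(u) covers 8:u
floor of heap: 0:b
completions by unplaced set U, small U first (add the entries for U minus each lowest piece of U):
  |U|=1: {9}:1
  |U|=2: {8,9}:1
  |U|=3: {6,8,9}:1  {7,8,9}:1
  |U|=4: {5,6,8,9}:1  {6,7,8,9}:2
  |U|=5: {5,6,7,8,9}:3
  |U|=6: {4,5,6,7,8,9}:3
  |U|=7: {3,4,5,6,7,8,9}:3
  |U|=8: {2,3,4,5,6,7,8,9}:3
  start at 0(b): 3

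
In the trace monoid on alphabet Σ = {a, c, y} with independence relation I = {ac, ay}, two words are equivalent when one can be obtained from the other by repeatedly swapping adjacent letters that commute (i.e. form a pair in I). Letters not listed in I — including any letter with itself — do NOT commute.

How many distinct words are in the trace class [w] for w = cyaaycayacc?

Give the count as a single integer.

piece 0:c — minimal
piece 1:y rests on {0:c}
piece 2:a — minimal
piece 3:a rests on {2:a}
piece 4:y rests on {1:y}
piece 5:c rests on {4:y}
piece 6:a rests on {3:a}
piece 7:y rests on {5:c}
piece 8:a rests on {6:a}
piece 9:c rests on {7:y}
piece 10:c rests on {9:c}
minimal pieces: {0:c, 2:a}
ways to finish when only these pieces remain (= sum over removing one remaining piece with nothing left below it):
  1 left: {8}→1  {10}→1
  2 left: {6,8}→1  {8,10}→2  {9,10}→1
  3 left: {3,6,8}→1  {6,8,10}→3  {7,9,10}→1  {8,9,10}→3
  4 left: {2,3,6,8}→1  {3,6,8,10}→4  {5,7,9,10}→1  {6,8,9,10}→6  {7,8,9,10}→4
  5 left: {2,3,6,8,10}→5  {3,6,8,9,10}→10  {4,5,7,9,10}→1  {5,7,8,9,10}→5  {6,7,8,9,10}→10
  6 left: {1,4,5,7,9,10}→1  {2,3,6,8,9,10}→15  {3,6,7,8,9,10}→20  {4,5,7,8,9,10}→6  {5,6,7,8,9,10}→15
  7 left: {0,1,4,5,7,9,10}→1  {1,4,5,7,8,9,10}→7  {2,3,6,7,8,9,10}→35  {3,5,6,7,8,9,10}→35  {4,5,6,7,8,9,10}→21
  8 left: {0,1,4,5,7,8,9,10}→8  {1,4,5,6,7,8,9,10}→28  {2,3,5,6,7,8,9,10}→70  {3,4,5,6,7,8,9,10}→56
  9 left: {0,1,4,5,6,7,8,9,10}→36  {1,3,4,5,6,7,8,9,10}→84  {2,3,4,5,6,7,8,9,10}→126
  placing 0:c first → 210 extensions
  placing 2:a first → 120 extensions
total linear extensions = 330

330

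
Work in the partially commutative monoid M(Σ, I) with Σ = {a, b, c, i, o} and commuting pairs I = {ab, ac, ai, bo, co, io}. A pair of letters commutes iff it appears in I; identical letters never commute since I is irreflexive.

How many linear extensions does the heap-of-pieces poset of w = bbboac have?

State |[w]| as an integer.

15

#0=b has no predecessor
#1=b depends on [0:b]
#2=b depends on [1:b]
#3=o has no predecessor
#4=a depends on [3:o]
#5=c depends on [2:b]
sources: [0:b, 3:o]
N(rest) = Σ N(rest − s) over sources s of rest; N(one piece) = 1:
  size 1 → [4]=1  [5]=1
  size 2 → [2,5]=1  [3,4]=1  [4,5]=2
  size 3 → [1,2,5]=1  [2,4,5]=3  [3,4,5]=3
  size 4 → [0,1,2,5]=1  [1,2,4,5]=4  [2,3,4,5]=6
  first=0(b) contributes 10
  first=3(o) contributes 5
|[w]| = 15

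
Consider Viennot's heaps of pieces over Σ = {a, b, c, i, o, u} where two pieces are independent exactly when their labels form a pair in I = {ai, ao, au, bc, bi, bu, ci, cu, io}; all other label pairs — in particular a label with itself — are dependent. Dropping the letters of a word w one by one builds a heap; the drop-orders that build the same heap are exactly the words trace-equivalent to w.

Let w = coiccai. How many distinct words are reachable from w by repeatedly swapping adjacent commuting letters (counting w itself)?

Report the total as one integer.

21

0(c) covers ∅
1(o) covers 0:c
2(i) covers ∅
3(c) covers 1:o
4(c) covers 3:c
5(a) covers 4:c
6(i) covers 2:i
floor of heap: 0:c, 2:i
completions by unplaced set U, small U first (add the entries for U minus each lowest piece of U):
  |U|=1: {5}:1  {6}:1
  |U|=2: {2,6}:1  {4,5}:1  {5,6}:2
  |U|=3: {2,5,6}:3  {3,4,5}:1  {4,5,6}:3
  |U|=4: {1,3,4,5}:1  {2,4,5,6}:6  {3,4,5,6}:4
  |U|=5: {0,1,3,4,5}:1  {1,3,4,5,6}:5  {2,3,4,5,6}:10
  start at 0(c): 15
  start at 2(i): 6
sum over floor = 21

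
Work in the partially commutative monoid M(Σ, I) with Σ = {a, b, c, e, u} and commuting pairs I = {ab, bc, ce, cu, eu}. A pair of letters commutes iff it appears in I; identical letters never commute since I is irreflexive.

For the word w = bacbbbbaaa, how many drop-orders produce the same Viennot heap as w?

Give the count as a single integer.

252

piece 0:b — minimal
piece 1:a — minimal
piece 2:c rests on {1:a}
piece 3:b rests on {0:b}
piece 4:b rests on {3:b}
piece 5:b rests on {4:b}
piece 6:b rests on {5:b}
piece 7:a rests on {2:c}
piece 8:a rests on {7:a}
piece 9:a rests on {8:a}
minimal pieces: {0:b, 1:a}
ways to finish when only these pieces remain (= sum over removing one remaining piece with nothing left below it):
  1 left: {6}→1  {9}→1
  2 left: {5,6}→1  {6,9}→2  {8,9}→1
  3 left: {4,5,6}→1  {5,6,9}→3  {6,8,9}→3  {7,8,9}→1
  4 left: {2,7,8,9}→1  {3,4,5,6}→1  {4,5,6,9}→4  {5,6,8,9}→6  {6,7,8,9}→4
  5 left: {0,3,4,5,6}→1  {1,2,7,8,9}→1  {2,6,7,8,9}→5  {3,4,5,6,9}→5  {4,5,6,8,9}→10  {5,6,7,8,9}→10
  6 left: {0,3,4,5,6,9}→6  {1,2,6,7,8,9}→6  {2,5,6,7,8,9}→15  {3,4,5,6,8,9}→15  {4,5,6,7,8,9}→20
  7 left: {0,3,4,5,6,8,9}→21  {1,2,5,6,7,8,9}→21  {2,4,5,6,7,8,9}→35  {3,4,5,6,7,8,9}→35
  8 left: {0,3,4,5,6,7,8,9}→56  {1,2,4,5,6,7,8,9}→56  {2,3,4,5,6,7,8,9}→70
  placing 0:b first → 126 extensions
  placing 1:a first → 126 extensions
total linear extensions = 252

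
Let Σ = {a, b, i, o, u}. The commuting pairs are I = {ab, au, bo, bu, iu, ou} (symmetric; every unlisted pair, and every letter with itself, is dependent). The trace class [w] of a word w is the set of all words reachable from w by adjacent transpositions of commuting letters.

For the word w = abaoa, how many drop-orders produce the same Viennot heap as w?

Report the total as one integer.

5

drop 0:a onto floor
drop 1:b onto floor
drop 2:a onto {0:a}
drop 3:o onto {2:a}
drop 4:a onto {3:o}
ground layer = {0:a, 1:b}
drop-orders for the pieces not yet dropped (sum over which currently-grounded one goes next):
  1 to go: {1} 1  {4} 1
  2 to go: {1,4} 2  {3,4} 1
  3 to go: {1,3,4} 3  {2,3,4} 1
  if 0:a drops first: 4 orders
  if 1:b drops first: 1 orders
heap linearizations: 5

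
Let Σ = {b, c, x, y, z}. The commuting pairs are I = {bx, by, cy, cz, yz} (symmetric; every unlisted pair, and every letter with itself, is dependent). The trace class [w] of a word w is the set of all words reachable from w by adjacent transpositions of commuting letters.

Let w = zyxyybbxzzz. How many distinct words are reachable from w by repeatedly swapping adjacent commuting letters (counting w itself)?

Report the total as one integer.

36

piece 0:z — minimal
piece 1:y — minimal
piece 2:x rests on {0:z, 1:y}
piece 3:y rests on {2:x}
piece 4:y rests on {3:y}
piece 5:b rests on {0:z}
piece 6:b rests on {5:b}
piece 7:x rests on {4:y}
piece 8:z rests on {6:b, 7:x}
piece 9:z rests on {8:z}
piece 10:z rests on {9:z}
minimal pieces: {0:z, 1:y}
ways to finish when only these pieces remain (= sum over removing one remaining piece with nothing left below it):
  1 left: {10}→1
  2 left: {9,10}→1
  3 left: {8,9,10}→1
  4 left: {6,8,9,10}→1  {7,8,9,10}→1
  5 left: {4,7,8,9,10}→1  {5,6,8,9,10}→1  {6,7,8,9,10}→2
  6 left: {3,4,7,8,9,10}→1  {4,6,7,8,9,10}→3  {5,6,7,8,9,10}→3
  7 left: {2,3,4,7,8,9,10}→1  {3,4,6,7,8,9,10}→4  {4,5,6,7,8,9,10}→6
  8 left: {1,2,3,4,7,8,9,10}→1  {2,3,4,6,7,8,9,10}→5  {3,4,5,6,7,8,9,10}→10
  9 left: {1,2,3,4,6,7,8,9,10}→6  {2,3,4,5,6,7,8,9,10}→15
  placing 0:z first → 21 extensions
  placing 1:y first → 15 extensions
total linear extensions = 36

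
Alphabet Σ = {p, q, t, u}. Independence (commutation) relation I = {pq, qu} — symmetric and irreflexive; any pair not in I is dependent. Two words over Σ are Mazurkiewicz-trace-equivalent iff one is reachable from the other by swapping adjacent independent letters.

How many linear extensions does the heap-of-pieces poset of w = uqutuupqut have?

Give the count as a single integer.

15

0(u) covers ∅
1(q) covers ∅
2(u) covers 0:u
3(t) covers 1:q, 2:u
4(u) covers 3:t
5(u) covers 4:u
6(p) covers 5:u
7(q) covers 3:t
8(u) covers 6:p
9(t) covers 7:q, 8:u
floor of heap: 0:u, 1:q
completions by unplaced set U, small U first (add the entries for U minus each lowest piece of U):
  |U|=1: {9}:1
  |U|=2: {7,9}:1  {8,9}:1
  |U|=3: {6,8,9}:1  {7,8,9}:2
  |U|=4: {5,6,8,9}:1  {6,7,8,9}:3
  |U|=5: {4,5,6,8,9}:1  {5,6,7,8,9}:4
  |U|=6: {4,5,6,7,8,9}:5
  |U|=7: {3,4,5,6,7,8,9}:5
  |U|=8: {1,3,4,5,6,7,8,9}:5  {2,3,4,5,6,7,8,9}:5
  start at 0(u): 10
  start at 1(q): 5
sum over floor = 15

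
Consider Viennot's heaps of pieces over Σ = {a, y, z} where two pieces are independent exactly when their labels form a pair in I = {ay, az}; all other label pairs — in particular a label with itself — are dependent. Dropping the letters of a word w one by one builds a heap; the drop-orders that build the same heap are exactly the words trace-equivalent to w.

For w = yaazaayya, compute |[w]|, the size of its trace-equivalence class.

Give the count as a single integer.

0(y) covers ∅
1(a) covers ∅
2(a) covers 1:a
3(z) covers 0:y
4(a) covers 2:a
5(a) covers 4:a
6(y) covers 3:z
7(y) covers 6:y
8(a) covers 5:a
floor of heap: 0:y, 1:a
completions by unplaced set U, small U first (add the entries for U minus each lowest piece of U):
  |U|=1: {7}:1  {8}:1
  |U|=2: {5,8}:1  {6,7}:1  {7,8}:2
  |U|=3: {3,6,7}:1  {4,5,8}:1  {5,7,8}:3  {6,7,8}:3
  |U|=4: {0,3,6,7}:1  {2,4,5,8}:1  {3,6,7,8}:4  {4,5,7,8}:4  {5,6,7,8}:6
  |U|=5: {0,3,6,7,8}:5  {1,2,4,5,8}:1  {2,4,5,7,8}:5  {3,5,6,7,8}:10  {4,5,6,7,8}:10
  |U|=6: {0,3,5,6,7,8}:15  {1,2,4,5,7,8}:6  {2,4,5,6,7,8}:15  {3,4,5,6,7,8}:20
  |U|=7: {0,3,4,5,6,7,8}:35  {1,2,4,5,6,7,8}:21  {2,3,4,5,6,7,8}:35
  start at 0(y): 56
  start at 1(a): 70
sum over floor = 126

126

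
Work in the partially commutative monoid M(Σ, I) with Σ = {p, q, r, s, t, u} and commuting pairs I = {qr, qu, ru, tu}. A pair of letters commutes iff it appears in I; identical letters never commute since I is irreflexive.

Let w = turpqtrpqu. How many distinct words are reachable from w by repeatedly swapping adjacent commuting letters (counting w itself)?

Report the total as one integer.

#0=t has no predecessor
#1=u has no predecessor
#2=r depends on [0:t]
#3=p depends on [1:u, 2:r]
#4=q depends on [3:p]
#5=t depends on [4:q]
#6=r depends on [5:t]
#7=p depends on [6:r]
#8=q depends on [7:p]
#9=u depends on [7:p]
sources: [0:t, 1:u]
N(rest) = Σ N(rest − s) over sources s of rest; N(one piece) = 1:
  size 1 → [8]=1  [9]=1
  size 2 → [8,9]=2
  size 3 → [7,8,9]=2
  size 4 → [6,7,8,9]=2
  size 5 → [5,6,7,8,9]=2
  size 6 → [4,5,6,7,8,9]=2
  size 7 → [3,4,5,6,7,8,9]=2
  size 8 → [1,3,4,5,6,7,8,9]=2  [2,3,4,5,6,7,8,9]=2
  first=0(t) contributes 4
  first=1(u) contributes 2
|[w]| = 6

6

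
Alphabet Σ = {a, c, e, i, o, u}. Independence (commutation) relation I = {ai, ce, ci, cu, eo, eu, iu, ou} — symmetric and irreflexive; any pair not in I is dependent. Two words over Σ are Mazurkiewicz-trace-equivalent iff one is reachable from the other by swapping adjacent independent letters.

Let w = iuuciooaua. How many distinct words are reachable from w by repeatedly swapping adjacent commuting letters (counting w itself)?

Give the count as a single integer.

piece 0:i — minimal
piece 1:u — minimal
piece 2:u rests on {1:u}
piece 3:c — minimal
piece 4:i rests on {0:i}
piece 5:o rests on {3:c, 4:i}
piece 6:o rests on {5:o}
piece 7:a rests on {2:u, 6:o}
piece 8:u rests on {7:a}
piece 9:a rests on {8:u}
minimal pieces: {0:i, 1:u, 3:c}
ways to finish when only these pieces remain (= sum over removing one remaining piece with nothing left below it):
  1 left: {9}→1
  2 left: {8,9}→1
  3 left: {7,8,9}→1
  4 left: {2,7,8,9}→1  {6,7,8,9}→1
  5 left: {1,2,7,8,9}→1  {2,6,7,8,9}→2  {5,6,7,8,9}→1
  6 left: {1,2,6,7,8,9}→3  {2,5,6,7,8,9}→3  {3,5,6,7,8,9}→1  {4,5,6,7,8,9}→1
  7 left: {0,4,5,6,7,8,9}→1  {1,2,5,6,7,8,9}→6  {2,3,5,6,7,8,9}→4  {2,4,5,6,7,8,9}→4  {3,4,5,6,7,8,9}→2
  8 left: {0,2,4,5,6,7,8,9}→5  {0,3,4,5,6,7,8,9}→3  {1,2,3,5,6,7,8,9}→10  {1,2,4,5,6,7,8,9}→10  {2,3,4,5,6,7,8,9}→10
  placing 0:i first → 30 extensions
  placing 1:u first → 18 extensions
  placing 3:c first → 15 extensions
total linear extensions = 63

63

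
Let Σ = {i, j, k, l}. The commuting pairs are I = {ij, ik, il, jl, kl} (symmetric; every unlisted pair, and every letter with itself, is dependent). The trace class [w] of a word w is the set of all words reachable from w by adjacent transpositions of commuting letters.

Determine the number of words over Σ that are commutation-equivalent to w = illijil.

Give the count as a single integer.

140

#0=i has no predecessor
#1=l has no predecessor
#2=l depends on [1:l]
#3=i depends on [0:i]
#4=j has no predecessor
#5=i depends on [3:i]
#6=l depends on [2:l]
sources: [0:i, 1:l, 4:j]
N(rest) = Σ N(rest − s) over sources s of rest; N(one piece) = 1:
  size 1 → [4]=1  [5]=1  [6]=1
  size 2 → [2,6]=1  [3,5]=1  [4,5]=2  [4,6]=2  [5,6]=2
  size 3 → [0,3,5]=1  [1,2,6]=1  [2,4,6]=3  [2,5,6]=3  [3,4,5]=3  [3,5,6]=3  [4,5,6]=6
  size 4 → [0,3,4,5]=4  [0,3,5,6]=4  [1,2,4,6]=4  [1,2,5,6]=4  [2,3,5,6]=6  [2,4,5,6]=12  [3,4,5,6]=12
  size 5 → [0,2,3,5,6]=10  [0,3,4,5,6]=20  [1,2,3,5,6]=10  [1,2,4,5,6]=20  [2,3,4,5,6]=30
  first=0(i) contributes 60
  first=1(l) contributes 60
  first=4(j) contributes 20
|[w]| = 140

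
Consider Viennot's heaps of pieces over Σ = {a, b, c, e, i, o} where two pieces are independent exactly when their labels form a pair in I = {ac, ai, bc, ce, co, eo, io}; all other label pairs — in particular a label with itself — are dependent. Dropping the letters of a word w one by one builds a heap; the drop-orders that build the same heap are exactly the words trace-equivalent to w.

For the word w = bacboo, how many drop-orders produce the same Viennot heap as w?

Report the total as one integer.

#0=b has no predecessor
#1=a depends on [0:b]
#2=c has no predecessor
#3=b depends on [1:a]
#4=o depends on [3:b]
#5=o depends on [4:o]
sources: [0:b, 2:c]
N(rest) = Σ N(rest − s) over sources s of rest; N(one piece) = 1:
  size 1 → [2]=1  [5]=1
  size 2 → [2,5]=2  [4,5]=1
  size 3 → [2,4,5]=3  [3,4,5]=1
  size 4 → [1,3,4,5]=1  [2,3,4,5]=4
  first=0(b) contributes 5
  first=2(c) contributes 1
|[w]| = 6

6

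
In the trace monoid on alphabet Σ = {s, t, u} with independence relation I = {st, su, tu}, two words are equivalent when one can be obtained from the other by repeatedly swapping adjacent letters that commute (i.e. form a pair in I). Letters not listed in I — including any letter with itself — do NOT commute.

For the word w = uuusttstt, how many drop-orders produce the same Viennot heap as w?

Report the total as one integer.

#0=u has no predecessor
#1=u depends on [0:u]
#2=u depends on [1:u]
#3=s has no predecessor
#4=t has no predecessor
#5=t depends on [4:t]
#6=s depends on [3:s]
#7=t depends on [5:t]
#8=t depends on [7:t]
sources: [0:u, 3:s, 4:t]
N(rest) = Σ N(rest − s) over sources s of rest; N(one piece) = 1:
  size 1 → [2]=1  [6]=1  [8]=1
  size 2 → [1,2]=1  [2,6]=2  [2,8]=2  [3,6]=1  [6,8]=2  [7,8]=1
  size 3 → [0,1,2]=1  [1,2,6]=3  [1,2,8]=3  [2,3,6]=3  [2,6,8]=6  [2,7,8]=3  [3,6,8]=3  [5,7,8]=1  [6,7,8]=3
  size 4 → [0,1,2,6]=4  [0,1,2,8]=4  [1,2,3,6]=6  [1,2,6,8]=12  [1,2,7,8]=6  [2,3,6,8]=12  [2,5,7,8]=4  [2,6,7,8]=12  [3,6,7,8]=6  [4,5,7,8]=1  [5,6,7,8]=4
  size 5 → [0,1,2,3,6]=10  [0,1,2,6,8]=20  [0,1,2,7,8]=10  [1,2,3,6,8]=30  [1,2,5,7,8]=10  [1,2,6,7,8]=30  [2,3,6,7,8]=30  [2,4,5,7,8]=5  [2,5,6,7,8]=20  [3,5,6,7,8]=10  [4,5,6,7,8]=5
  size 6 → [0,1,2,3,6,8]=60  [0,1,2,5,7,8]=20  [0,1,2,6,7,8]=60  [1,2,3,6,7,8]=90  [1,2,4,5,7,8]=15  [1,2,5,6,7,8]=60  [2,3,5,6,7,8]=60  [2,4,5,6,7,8]=30  [3,4,5,6,7,8]=15
  size 7 → [0,1,2,3,6,7,8]=210  [0,1,2,4,5,7,8]=35  [0,1,2,5,6,7,8]=140  [1,2,3,5,6,7,8]=210  [1,2,4,5,6,7,8]=105  [2,3,4,5,6,7,8]=105
  first=0(u) contributes 420
  first=3(s) contributes 280
  first=4(t) contributes 560
|[w]| = 1260

1260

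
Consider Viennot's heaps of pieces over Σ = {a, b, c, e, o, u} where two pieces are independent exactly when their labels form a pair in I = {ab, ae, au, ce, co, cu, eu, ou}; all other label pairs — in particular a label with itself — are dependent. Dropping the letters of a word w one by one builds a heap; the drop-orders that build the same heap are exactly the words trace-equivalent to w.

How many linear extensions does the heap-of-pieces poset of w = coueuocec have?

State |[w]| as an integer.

drop 0:c onto floor
drop 1:o onto floor
drop 2:u onto floor
drop 3:e onto {1:o}
drop 4:u onto {2:u}
drop 5:o onto {3:e}
drop 6:c onto {0:c}
drop 7:e onto {5:o}
drop 8:c onto {6:c}
ground layer = {0:c, 1:o, 2:u}
drop-orders for the pieces not yet dropped (sum over which currently-grounded one goes next):
  1 to go: {4} 1  {7} 1  {8} 1
  2 to go: {2,4} 1  {4,7} 2  {4,8} 2  {5,7} 1  {6,8} 1  {7,8} 2
  3 to go: {0,6,8} 1  {2,4,7} 3  {2,4,8} 3  {3,5,7} 1  {4,5,7} 3  {4,6,8} 3  {4,7,8} 6  {5,7,8} 3  {6,7,8} 3
  4 to go: {0,4,6,8} 4  {0,6,7,8} 4  {1,3,5,7} 1  {2,4,5,7} 6  {2,4,6,8} 6  {2,4,7,8} 12  {3,4,5,7} 4  {3,5,7,8} 4  {4,5,7,8} 12  {4,6,7,8} 12  {5,6,7,8} 6
  5 to go: {0,2,4,6,8} 10  {0,4,6,7,8} 20  {0,5,6,7,8} 10  {1,3,4,5,7} 5  {1,3,5,7,8} 5  {2,3,4,5,7} 10  {2,4,5,7,8} 30  {2,4,6,7,8} 30  {3,4,5,7,8} 20  {3,5,6,7,8} 10  {4,5,6,7,8} 30
  6 to go: {0,2,4,6,7,8} 60  {0,3,5,6,7,8} 20  {0,4,5,6,7,8} 60  {1,2,3,4,5,7} 15  {1,3,4,5,7,8} 30  {1,3,5,6,7,8} 15  {2,3,4,5,7,8} 60  {2,4,5,6,7,8} 90  {3,4,5,6,7,8} 60
  7 to go: {0,1,3,5,6,7,8} 35  {0,2,4,5,6,7,8} 210  {0,3,4,5,6,7,8} 140  {1,2,3,4,5,7,8} 105  {1,3,4,5,6,7,8} 105  {2,3,4,5,6,7,8} 210
  if 0:c drops first: 420 orders
  if 1:o drops first: 560 orders
  if 2:u drops first: 280 orders
heap linearizations: 1260

1260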